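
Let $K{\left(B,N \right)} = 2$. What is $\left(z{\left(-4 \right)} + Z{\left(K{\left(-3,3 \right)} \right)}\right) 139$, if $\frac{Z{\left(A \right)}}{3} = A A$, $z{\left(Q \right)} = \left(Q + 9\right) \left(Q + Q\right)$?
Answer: $-3892$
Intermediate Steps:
$z{\left(Q \right)} = 2 Q \left(9 + Q\right)$ ($z{\left(Q \right)} = \left(9 + Q\right) 2 Q = 2 Q \left(9 + Q\right)$)
$Z{\left(A \right)} = 3 A^{2}$ ($Z{\left(A \right)} = 3 A A = 3 A^{2}$)
$\left(z{\left(-4 \right)} + Z{\left(K{\left(-3,3 \right)} \right)}\right) 139 = \left(2 \left(-4\right) \left(9 - 4\right) + 3 \cdot 2^{2}\right) 139 = \left(2 \left(-4\right) 5 + 3 \cdot 4\right) 139 = \left(-40 + 12\right) 139 = \left(-28\right) 139 = -3892$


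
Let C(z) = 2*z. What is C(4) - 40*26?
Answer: -1032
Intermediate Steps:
C(4) - 40*26 = 2*4 - 40*26 = 8 - 1040 = -1032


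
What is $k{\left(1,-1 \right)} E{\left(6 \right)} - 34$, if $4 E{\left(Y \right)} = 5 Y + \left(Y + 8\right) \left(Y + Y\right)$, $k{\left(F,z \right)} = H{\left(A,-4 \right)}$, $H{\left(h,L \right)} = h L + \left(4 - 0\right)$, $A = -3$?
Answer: $758$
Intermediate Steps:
$H{\left(h,L \right)} = 4 + L h$ ($H{\left(h,L \right)} = L h + \left(4 + 0\right) = L h + 4 = 4 + L h$)
$k{\left(F,z \right)} = 16$ ($k{\left(F,z \right)} = 4 - -12 = 4 + 12 = 16$)
$E{\left(Y \right)} = \frac{5 Y}{4} + \frac{Y \left(8 + Y\right)}{2}$ ($E{\left(Y \right)} = \frac{5 Y + \left(Y + 8\right) \left(Y + Y\right)}{4} = \frac{5 Y + \left(8 + Y\right) 2 Y}{4} = \frac{5 Y + 2 Y \left(8 + Y\right)}{4} = \frac{5 Y}{4} + \frac{Y \left(8 + Y\right)}{2}$)
$k{\left(1,-1 \right)} E{\left(6 \right)} - 34 = 16 \cdot \frac{1}{4} \cdot 6 \left(21 + 2 \cdot 6\right) - 34 = 16 \cdot \frac{1}{4} \cdot 6 \left(21 + 12\right) - 34 = 16 \cdot \frac{1}{4} \cdot 6 \cdot 33 - 34 = 16 \cdot \frac{99}{2} - 34 = 792 - 34 = 758$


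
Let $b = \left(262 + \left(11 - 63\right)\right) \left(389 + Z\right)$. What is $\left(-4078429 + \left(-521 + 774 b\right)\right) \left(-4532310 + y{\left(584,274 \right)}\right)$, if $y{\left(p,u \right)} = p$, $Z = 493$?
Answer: $-631184824475580$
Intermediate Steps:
$b = 185220$ ($b = \left(262 + \left(11 - 63\right)\right) \left(389 + 493\right) = \left(262 + \left(11 - 63\right)\right) 882 = \left(262 - 52\right) 882 = 210 \cdot 882 = 185220$)
$\left(-4078429 + \left(-521 + 774 b\right)\right) \left(-4532310 + y{\left(584,274 \right)}\right) = \left(-4078429 + \left(-521 + 774 \cdot 185220\right)\right) \left(-4532310 + 584\right) = \left(-4078429 + \left(-521 + 143360280\right)\right) \left(-4531726\right) = \left(-4078429 + 143359759\right) \left(-4531726\right) = 139281330 \left(-4531726\right) = -631184824475580$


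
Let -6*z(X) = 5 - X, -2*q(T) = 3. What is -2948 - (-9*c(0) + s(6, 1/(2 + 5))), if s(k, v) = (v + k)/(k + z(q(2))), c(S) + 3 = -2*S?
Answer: -1229191/413 ≈ -2976.3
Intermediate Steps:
q(T) = -3/2 (q(T) = -½*3 = -3/2)
z(X) = -⅚ + X/6 (z(X) = -(5 - X)/6 = -⅚ + X/6)
c(S) = -3 - 2*S
s(k, v) = (k + v)/(-13/12 + k) (s(k, v) = (v + k)/(k + (-⅚ + (⅙)*(-3/2))) = (k + v)/(k + (-⅚ - ¼)) = (k + v)/(k - 13/12) = (k + v)/(-13/12 + k))
-2948 - (-9*c(0) + s(6, 1/(2 + 5))) = -2948 - (-9*(-3 - 2*0) + 12*(6 + 1/(2 + 5))/(-13 + 12*6)) = -2948 - (-9*(-3 + 0) + 12*(6 + 1/7)/(-13 + 72)) = -2948 - (-9*(-3) + 12*(6 + ⅐)/59) = -2948 - (27 + 12*(1/59)*(43/7)) = -2948 - (27 + 516/413) = -2948 - 1*11667/413 = -2948 - 11667/413 = -1229191/413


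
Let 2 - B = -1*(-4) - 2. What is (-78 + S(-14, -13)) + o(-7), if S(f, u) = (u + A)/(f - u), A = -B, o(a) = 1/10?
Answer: -649/10 ≈ -64.900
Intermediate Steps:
o(a) = ⅒
B = 0 (B = 2 - (-1*(-4) - 2) = 2 - (4 - 2) = 2 - 1*2 = 2 - 2 = 0)
A = 0 (A = -1*0 = 0)
S(f, u) = u/(f - u) (S(f, u) = (u + 0)/(f - u) = u/(f - u))
(-78 + S(-14, -13)) + o(-7) = (-78 - 13/(-14 - 1*(-13))) + ⅒ = (-78 - 13/(-14 + 13)) + ⅒ = (-78 - 13/(-1)) + ⅒ = (-78 - 13*(-1)) + ⅒ = (-78 + 13) + ⅒ = -65 + ⅒ = -649/10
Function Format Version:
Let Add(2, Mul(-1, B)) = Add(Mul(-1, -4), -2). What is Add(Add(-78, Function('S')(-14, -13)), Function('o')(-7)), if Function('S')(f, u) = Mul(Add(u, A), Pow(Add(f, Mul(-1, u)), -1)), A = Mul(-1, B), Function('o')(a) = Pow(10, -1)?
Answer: Rational(-649, 10) ≈ -64.900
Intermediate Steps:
Function('o')(a) = Rational(1, 10)
B = 0 (B = Add(2, Mul(-1, Add(Mul(-1, -4), -2))) = Add(2, Mul(-1, Add(4, -2))) = Add(2, Mul(-1, 2)) = Add(2, -2) = 0)
A = 0 (A = Mul(-1, 0) = 0)
Function('S')(f, u) = Mul(u, Pow(Add(f, Mul(-1, u)), -1)) (Function('S')(f, u) = Mul(Add(u, 0), Pow(Add(f, Mul(-1, u)), -1)) = Mul(u, Pow(Add(f, Mul(-1, u)), -1)))
Add(Add(-78, Function('S')(-14, -13)), Function('o')(-7)) = Add(Add(-78, Mul(-13, Pow(Add(-14, Mul(-1, -13)), -1))), Rational(1, 10)) = Add(Add(-78, Mul(-13, Pow(Add(-14, 13), -1))), Rational(1, 10)) = Add(Add(-78, Mul(-13, Pow(-1, -1))), Rational(1, 10)) = Add(Add(-78, Mul(-13, -1)), Rational(1, 10)) = Add(Add(-78, 13), Rational(1, 10)) = Add(-65, Rational(1, 10)) = Rational(-649, 10)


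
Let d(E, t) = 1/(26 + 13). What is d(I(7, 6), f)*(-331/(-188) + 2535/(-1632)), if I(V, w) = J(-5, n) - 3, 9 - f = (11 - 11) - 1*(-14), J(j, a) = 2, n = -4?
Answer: 1767/332384 ≈ 0.0053161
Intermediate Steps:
f = -5 (f = 9 - ((11 - 11) - 1*(-14)) = 9 - (0 + 14) = 9 - 1*14 = 9 - 14 = -5)
I(V, w) = -1 (I(V, w) = 2 - 3 = -1)
d(E, t) = 1/39
d(I(7, 6), f)*(-331/(-188) + 2535/(-1632)) = (-331/(-188) + 2535/(-1632))/39 = (-331*(-1/188) + 2535*(-1/1632))/39 = (331/188 - 845/544)/39 = (1/39)*(5301/25568) = 1767/332384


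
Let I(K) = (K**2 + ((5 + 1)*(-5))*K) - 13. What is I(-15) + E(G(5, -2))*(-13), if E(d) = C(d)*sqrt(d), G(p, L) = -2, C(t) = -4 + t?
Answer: 662 + 78*I*sqrt(2) ≈ 662.0 + 110.31*I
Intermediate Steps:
E(d) = sqrt(d)*(-4 + d) (E(d) = (-4 + d)*sqrt(d) = sqrt(d)*(-4 + d))
I(K) = -13 + K**2 - 30*K (I(K) = (K**2 + (6*(-5))*K) - 13 = (K**2 - 30*K) - 13 = -13 + K**2 - 30*K)
I(-15) + E(G(5, -2))*(-13) = (-13 + (-15)**2 - 30*(-15)) + (sqrt(-2)*(-4 - 2))*(-13) = (-13 + 225 + 450) + ((I*sqrt(2))*(-6))*(-13) = 662 - 6*I*sqrt(2)*(-13) = 662 + 78*I*sqrt(2)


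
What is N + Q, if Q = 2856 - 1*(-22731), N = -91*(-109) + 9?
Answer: 35515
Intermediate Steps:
N = 9928 (N = 9919 + 9 = 9928)
Q = 25587 (Q = 2856 + 22731 = 25587)
N + Q = 9928 + 25587 = 35515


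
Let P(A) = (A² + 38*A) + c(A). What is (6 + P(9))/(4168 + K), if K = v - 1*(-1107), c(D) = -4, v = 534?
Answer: 425/5809 ≈ 0.073162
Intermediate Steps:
P(A) = -4 + A² + 38*A (P(A) = (A² + 38*A) - 4 = -4 + A² + 38*A)
K = 1641 (K = 534 - 1*(-1107) = 534 + 1107 = 1641)
(6 + P(9))/(4168 + K) = (6 + (-4 + 9² + 38*9))/(4168 + 1641) = (6 + (-4 + 81 + 342))/5809 = (6 + 419)*(1/5809) = 425*(1/5809) = 425/5809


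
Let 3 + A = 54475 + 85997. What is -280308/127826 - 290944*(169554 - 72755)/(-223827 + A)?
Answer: 899987888374298/2663829927 ≈ 3.3786e+5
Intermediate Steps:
A = 140469 (A = -3 + (54475 + 85997) = -3 + 140472 = 140469)
-280308/127826 - 290944*(169554 - 72755)/(-223827 + A) = -280308/127826 - 290944*(169554 - 72755)/(-223827 + 140469) = -280308*1/127826 - 290944/((-83358/96799)) = -140154/63913 - 290944/((-83358*1/96799)) = -140154/63913 - 290944/(-83358/96799) = -140154/63913 - 290944*(-96799/83358) = -140154/63913 + 14081544128/41679 = 899987888374298/2663829927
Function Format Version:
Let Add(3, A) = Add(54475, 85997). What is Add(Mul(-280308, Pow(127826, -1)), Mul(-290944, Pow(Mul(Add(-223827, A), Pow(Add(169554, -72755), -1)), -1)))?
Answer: Rational(899987888374298, 2663829927) ≈ 3.3786e+5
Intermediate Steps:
A = 140469 (A = Add(-3, Add(54475, 85997)) = Add(-3, 140472) = 140469)
Add(Mul(-280308, Pow(127826, -1)), Mul(-290944, Pow(Mul(Add(-223827, A), Pow(Add(169554, -72755), -1)), -1))) = Add(Mul(-280308, Pow(127826, -1)), Mul(-290944, Pow(Mul(Add(-223827, 140469), Pow(Add(169554, -72755), -1)), -1))) = Add(Mul(-280308, Rational(1, 127826)), Mul(-290944, Pow(Mul(-83358, Pow(96799, -1)), -1))) = Add(Rational(-140154, 63913), Mul(-290944, Pow(Mul(-83358, Rational(1, 96799)), -1))) = Add(Rational(-140154, 63913), Mul(-290944, Pow(Rational(-83358, 96799), -1))) = Add(Rational(-140154, 63913), Mul(-290944, Rational(-96799, 83358))) = Add(Rational(-140154, 63913), Rational(14081544128, 41679)) = Rational(899987888374298, 2663829927)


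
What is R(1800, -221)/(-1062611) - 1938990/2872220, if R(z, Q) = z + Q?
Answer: -206492733827/305205256642 ≈ -0.67657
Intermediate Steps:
R(z, Q) = Q + z
R(1800, -221)/(-1062611) - 1938990/2872220 = (-221 + 1800)/(-1062611) - 1938990/2872220 = 1579*(-1/1062611) - 1938990*1/2872220 = -1579/1062611 - 193899/287222 = -206492733827/305205256642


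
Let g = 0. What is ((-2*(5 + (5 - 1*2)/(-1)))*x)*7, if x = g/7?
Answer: 0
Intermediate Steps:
x = 0 (x = 0/7 = 0*(⅐) = 0)
((-2*(5 + (5 - 1*2)/(-1)))*x)*7 = (-2*(5 + (5 - 1*2)/(-1))*0)*7 = (-2*(5 + (5 - 2)*(-1))*0)*7 = (-2*(5 + 3*(-1))*0)*7 = (-2*(5 - 3)*0)*7 = (-2*2*0)*7 = -4*0*7 = 0*7 = 0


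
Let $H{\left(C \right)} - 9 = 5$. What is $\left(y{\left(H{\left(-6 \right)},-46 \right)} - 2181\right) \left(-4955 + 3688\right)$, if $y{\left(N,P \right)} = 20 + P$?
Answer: $2796269$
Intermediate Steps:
$H{\left(C \right)} = 14$ ($H{\left(C \right)} = 9 + 5 = 14$)
$\left(y{\left(H{\left(-6 \right)},-46 \right)} - 2181\right) \left(-4955 + 3688\right) = \left(\left(20 - 46\right) - 2181\right) \left(-4955 + 3688\right) = \left(-26 - 2181\right) \left(-1267\right) = \left(-2207\right) \left(-1267\right) = 2796269$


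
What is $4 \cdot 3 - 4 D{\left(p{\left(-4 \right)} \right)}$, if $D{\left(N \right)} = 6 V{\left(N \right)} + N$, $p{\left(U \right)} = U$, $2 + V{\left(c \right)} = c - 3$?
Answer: $244$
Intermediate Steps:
$V{\left(c \right)} = -5 + c$ ($V{\left(c \right)} = -2 + \left(c - 3\right) = -2 + \left(-3 + c\right) = -5 + c$)
$D{\left(N \right)} = -30 + 7 N$ ($D{\left(N \right)} = 6 \left(-5 + N\right) + N = \left(-30 + 6 N\right) + N = -30 + 7 N$)
$4 \cdot 3 - 4 D{\left(p{\left(-4 \right)} \right)} = 4 \cdot 3 - 4 \left(-30 + 7 \left(-4\right)\right) = 12 - 4 \left(-30 - 28\right) = 12 - -232 = 12 + 232 = 244$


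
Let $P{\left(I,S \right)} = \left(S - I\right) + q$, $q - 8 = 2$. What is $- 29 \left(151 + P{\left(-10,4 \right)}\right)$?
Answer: $-5075$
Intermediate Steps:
$q = 10$ ($q = 8 + 2 = 10$)
$P{\left(I,S \right)} = 10 + S - I$ ($P{\left(I,S \right)} = \left(S - I\right) + 10 = 10 + S - I$)
$- 29 \left(151 + P{\left(-10,4 \right)}\right) = - 29 \left(151 + \left(10 + 4 - -10\right)\right) = - 29 \left(151 + \left(10 + 4 + 10\right)\right) = - 29 \left(151 + 24\right) = \left(-29\right) 175 = -5075$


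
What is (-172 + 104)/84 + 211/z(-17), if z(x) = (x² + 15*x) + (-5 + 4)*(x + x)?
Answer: 3275/1428 ≈ 2.2934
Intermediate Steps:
z(x) = x² + 13*x (z(x) = (x² + 15*x) - 2*x = x² + 13*x)
(-172 + 104)/84 + 211/z(-17) = (-172 + 104)/84 + 211/((-17*(13 - 17))) = -68*1/84 + 211/((-17*(-4))) = -17/21 + 211/68 = 3275/1428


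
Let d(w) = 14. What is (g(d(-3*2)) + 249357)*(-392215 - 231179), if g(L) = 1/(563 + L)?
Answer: -89693299092060/577 ≈ -1.5545e+11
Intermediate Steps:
(g(d(-3*2)) + 249357)*(-392215 - 231179) = (1/(563 + 14) + 249357)*(-392215 - 231179) = (1/577 + 249357)*(-623394) = (143878990/577)*(-623394) = -89693299092060/577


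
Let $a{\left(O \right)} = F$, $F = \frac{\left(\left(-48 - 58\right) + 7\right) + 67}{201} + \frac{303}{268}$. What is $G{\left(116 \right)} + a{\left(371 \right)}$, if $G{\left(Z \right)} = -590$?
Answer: $- \frac{473579}{804} \approx -589.03$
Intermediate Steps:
$F = \frac{781}{804}$ ($F = \left(\left(-106 + 7\right) + 67\right) \frac{1}{201} + 303 \cdot \frac{1}{268} = \left(-99 + 67\right) \frac{1}{201} + \frac{303}{268} = \left(-32\right) \frac{1}{201} + \frac{303}{268} = - \frac{32}{201} + \frac{303}{268} = \frac{781}{804} \approx 0.97139$)
$a{\left(O \right)} = \frac{781}{804}$
$G{\left(116 \right)} + a{\left(371 \right)} = -590 + \frac{781}{804} = - \frac{473579}{804}$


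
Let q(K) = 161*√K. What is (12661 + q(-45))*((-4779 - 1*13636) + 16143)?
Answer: -28765792 - 1097376*I*√5 ≈ -2.8766e+7 - 2.4538e+6*I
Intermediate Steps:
(12661 + q(-45))*((-4779 - 1*13636) + 16143) = (12661 + 161*√(-45))*((-4779 - 1*13636) + 16143) = (12661 + 161*(3*I*√5))*((-4779 - 13636) + 16143) = (12661 + 483*I*√5)*(-18415 + 16143) = (12661 + 483*I*√5)*(-2272) = -28765792 - 1097376*I*√5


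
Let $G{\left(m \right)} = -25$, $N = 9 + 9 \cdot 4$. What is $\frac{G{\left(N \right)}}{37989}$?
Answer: $- \frac{25}{37989} \approx -0.00065809$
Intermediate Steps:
$N = 45$ ($N = 9 + 36 = 45$)
$\frac{G{\left(N \right)}}{37989} = - \frac{25}{37989}$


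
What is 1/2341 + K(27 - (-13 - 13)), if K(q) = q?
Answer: 124074/2341 ≈ 53.000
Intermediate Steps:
1/2341 + K(27 - (-13 - 13)) = 1/2341 + (27 - (-13 - 13)) = 1/2341 + (27 - 1*(-26)) = 1/2341 + (27 + 26) = 1/2341 + 53 = 124074/2341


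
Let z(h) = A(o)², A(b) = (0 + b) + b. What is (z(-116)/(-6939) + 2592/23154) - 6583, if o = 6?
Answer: -19586056159/2975289 ≈ -6582.9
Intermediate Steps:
A(b) = 2*b (A(b) = b + b = 2*b)
z(h) = 144 (z(h) = (2*6)² = 12² = 144)
(z(-116)/(-6939) + 2592/23154) - 6583 = (144/(-6939) + 2592/23154) - 6583 = (144*(-1/6939) + 2592*(1/23154)) - 6583 = (-16/771 + 432/3859) - 6583 = 271328/2975289 - 6583 = -19586056159/2975289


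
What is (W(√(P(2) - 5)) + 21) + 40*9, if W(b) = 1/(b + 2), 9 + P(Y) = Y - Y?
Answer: 3430/9 - I*√14/18 ≈ 381.11 - 0.20787*I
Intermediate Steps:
P(Y) = -9 (P(Y) = -9 + (Y - Y) = -9 + 0 = -9)
W(b) = 1/(2 + b)
(W(√(P(2) - 5)) + 21) + 40*9 = (1/(2 + √(-9 - 5)) + 21) + 40*9 = (1/(2 + √(-14)) + 21) + 360 = (1/(2 + I*√14) + 21) + 360 = (21 + 1/(2 + I*√14)) + 360 = 381 + 1/(2 + I*√14)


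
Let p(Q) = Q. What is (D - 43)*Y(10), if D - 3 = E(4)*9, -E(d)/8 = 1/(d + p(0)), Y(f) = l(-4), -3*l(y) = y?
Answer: -232/3 ≈ -77.333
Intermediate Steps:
l(y) = -y/3
Y(f) = 4/3 (Y(f) = -1/3*(-4) = 4/3)
E(d) = -8/d (E(d) = -8/(d + 0) = -8/d)
D = -15 (D = 3 - 8/4*9 = 3 - 8*1/4*9 = 3 - 2*9 = 3 - 18 = -15)
(D - 43)*Y(10) = (-15 - 43)*(4/3) = -58*4/3 = -232/3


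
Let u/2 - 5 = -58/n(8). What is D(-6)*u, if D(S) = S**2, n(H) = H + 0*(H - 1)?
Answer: -162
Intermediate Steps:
n(H) = H (n(H) = H + 0*(-1 + H) = H + 0 = H)
u = -9/2 (u = 10 + 2*(-58/8) = 10 + 2*(-58*1/8) = 10 + 2*(-29/4) = 10 - 29/2 = -9/2 ≈ -4.5000)
D(-6)*u = (-6)**2*(-9/2) = 36*(-9/2) = -162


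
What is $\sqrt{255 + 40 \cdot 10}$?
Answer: $\sqrt{655} \approx 25.593$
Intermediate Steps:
$\sqrt{255 + 40 \cdot 10} = \sqrt{255 + 400} = \sqrt{655}$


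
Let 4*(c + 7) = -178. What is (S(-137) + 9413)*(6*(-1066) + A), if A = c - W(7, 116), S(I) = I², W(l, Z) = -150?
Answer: -177476145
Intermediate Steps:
c = -103/2 (c = -7 + (¼)*(-178) = -7 - 89/2 = -103/2 ≈ -51.500)
A = 197/2 (A = -103/2 - 1*(-150) = -103/2 + 150 = 197/2 ≈ 98.500)
(S(-137) + 9413)*(6*(-1066) + A) = ((-137)² + 9413)*(6*(-1066) + 197/2) = (18769 + 9413)*(-6396 + 197/2) = 28182*(-12595/2) = -177476145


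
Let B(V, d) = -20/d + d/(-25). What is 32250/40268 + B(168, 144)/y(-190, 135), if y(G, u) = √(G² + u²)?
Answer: 16125/20134 - 5309*√2173/9778500 ≈ 0.77558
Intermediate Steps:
B(V, d) = -20/d - d/25 (B(V, d) = -20/d + d*(-1/25) = -20/d - d/25)
32250/40268 + B(168, 144)/y(-190, 135) = 32250/40268 + (-20/144 - 1/25*144)/(√((-190)² + 135²)) = 32250*(1/40268) + (-20*1/144 - 144/25)/(√(36100 + 18225)) = 16125/20134 + (-5/36 - 144/25)/(√54325) = 16125/20134 - 5309*√2173/10865/900 = 16125/20134 - 5309*√2173/9778500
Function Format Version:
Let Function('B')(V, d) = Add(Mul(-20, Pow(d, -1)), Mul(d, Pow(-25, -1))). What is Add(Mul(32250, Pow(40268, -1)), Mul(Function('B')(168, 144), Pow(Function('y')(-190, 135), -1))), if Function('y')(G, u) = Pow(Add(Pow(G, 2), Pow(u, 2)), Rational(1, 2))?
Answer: Add(Rational(16125, 20134), Mul(Rational(-5309, 9778500), Pow(2173, Rational(1, 2)))) ≈ 0.77558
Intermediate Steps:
Function('B')(V, d) = Add(Mul(-20, Pow(d, -1)), Mul(Rational(-1, 25), d)) (Function('B')(V, d) = Add(Mul(-20, Pow(d, -1)), Mul(d, Rational(-1, 25))) = Add(Mul(-20, Pow(d, -1)), Mul(Rational(-1, 25), d)))
Add(Mul(32250, Pow(40268, -1)), Mul(Function('B')(168, 144), Pow(Function('y')(-190, 135), -1))) = Add(Mul(32250, Pow(40268, -1)), Mul(Add(Mul(-20, Pow(144, -1)), Mul(Rational(-1, 25), 144)), Pow(Pow(Add(Pow(-190, 2), Pow(135, 2)), Rational(1, 2)), -1))) = Add(Mul(32250, Rational(1, 40268)), Mul(Add(Mul(-20, Rational(1, 144)), Rational(-144, 25)), Pow(Pow(Add(36100, 18225), Rational(1, 2)), -1))) = Add(Rational(16125, 20134), Mul(Add(Rational(-5, 36), Rational(-144, 25)), Pow(Pow(54325, Rational(1, 2)), -1))) = Add(Rational(16125, 20134), Mul(Rational(-5309, 900), Pow(Mul(5, Pow(2173, Rational(1, 2))), -1))) = Add(Rational(16125, 20134), Mul(Rational(-5309, 900), Mul(Rational(1, 10865), Pow(2173, Rational(1, 2))))) = Add(Rational(16125, 20134), Mul(Rational(-5309, 9778500), Pow(2173, Rational(1, 2))))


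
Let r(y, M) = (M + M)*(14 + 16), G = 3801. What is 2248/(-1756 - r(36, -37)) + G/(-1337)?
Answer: 22177/11078 ≈ 2.0019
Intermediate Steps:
r(y, M) = 60*M (r(y, M) = (2*M)*30 = 60*M)
2248/(-1756 - r(36, -37)) + G/(-1337) = 2248/(-1756 - 60*(-37)) + 3801/(-1337) = 2248/(-1756 - 1*(-2220)) + 3801*(-1/1337) = 2248/(-1756 + 2220) - 543/191 = 2248/464 - 543/191 = 2248*(1/464) - 543/191 = 281/58 - 543/191 = 22177/11078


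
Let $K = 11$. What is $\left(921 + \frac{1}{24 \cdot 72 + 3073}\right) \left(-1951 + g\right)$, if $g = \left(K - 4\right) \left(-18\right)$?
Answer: $- \frac{9183916594}{4801} \approx -1.9129 \cdot 10^{6}$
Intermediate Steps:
$g = -126$ ($g = \left(11 - 4\right) \left(-18\right) = 7 \left(-18\right) = -126$)
$\left(921 + \frac{1}{24 \cdot 72 + 3073}\right) \left(-1951 + g\right) = \left(921 + \frac{1}{24 \cdot 72 + 3073}\right) \left(-1951 - 126\right) = \left(921 + \frac{1}{1728 + 3073}\right) \left(-2077\right) = \left(921 + \frac{1}{4801}\right) \left(-2077\right) = \frac{4421722}{4801} \left(-2077\right) = - \frac{9183916594}{4801}$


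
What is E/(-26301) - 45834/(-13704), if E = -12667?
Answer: 229844767/60071484 ≈ 3.8262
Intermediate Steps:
E/(-26301) - 45834/(-13704) = -12667/(-26301) - 45834/(-13704) = -12667*(-1/26301) - 45834*(-1/13704) = 12667/26301 + 7639/2284 = 229844767/60071484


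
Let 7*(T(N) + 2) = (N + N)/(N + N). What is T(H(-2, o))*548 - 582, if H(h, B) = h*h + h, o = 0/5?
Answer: -11198/7 ≈ -1599.7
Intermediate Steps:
o = 0 (o = 0*(⅕) = 0)
H(h, B) = h + h² (H(h, B) = h² + h = h + h²)
T(N) = -13/7 (T(N) = -2 + ((N + N)/(N + N))/7 = -2 + ((2*N)/((2*N)))/7 = -2 + ((2*N)*(1/(2*N)))/7 = -2 + (⅐)*1 = -2 + ⅐ = -13/7)
T(H(-2, o))*548 - 582 = -13/7*548 - 582 = -7124/7 - 582 = -11198/7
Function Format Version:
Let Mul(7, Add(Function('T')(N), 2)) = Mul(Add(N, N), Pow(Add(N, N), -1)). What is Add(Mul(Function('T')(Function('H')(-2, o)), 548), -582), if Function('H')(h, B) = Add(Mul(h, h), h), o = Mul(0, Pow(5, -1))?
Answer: Rational(-11198, 7) ≈ -1599.7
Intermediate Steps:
o = 0 (o = Mul(0, Rational(1, 5)) = 0)
Function('H')(h, B) = Add(h, Pow(h, 2)) (Function('H')(h, B) = Add(Pow(h, 2), h) = Add(h, Pow(h, 2)))
Function('T')(N) = Rational(-13, 7) (Function('T')(N) = Add(-2, Mul(Rational(1, 7), Mul(Add(N, N), Pow(Add(N, N), -1)))) = Add(-2, Mul(Rational(1, 7), Mul(Mul(2, N), Pow(Mul(2, N), -1)))) = Add(-2, Mul(Rational(1, 7), Mul(Mul(2, N), Mul(Rational(1, 2), Pow(N, -1))))) = Add(-2, Mul(Rational(1, 7), 1)) = Add(-2, Rational(1, 7)) = Rational(-13, 7))
Add(Mul(Function('T')(Function('H')(-2, o)), 548), -582) = Add(Mul(Rational(-13, 7), 548), -582) = Add(Rational(-7124, 7), -582) = Rational(-11198, 7)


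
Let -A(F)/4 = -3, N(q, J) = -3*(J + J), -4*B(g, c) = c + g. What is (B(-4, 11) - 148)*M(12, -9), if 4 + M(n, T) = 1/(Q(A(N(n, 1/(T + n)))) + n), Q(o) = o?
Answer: 56905/96 ≈ 592.76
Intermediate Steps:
B(g, c) = -c/4 - g/4 (B(g, c) = -(c + g)/4 = -c/4 - g/4)
N(q, J) = -6*J
A(F) = 12 (A(F) = -4*(-3) = 12)
M(n, T) = -4 + 1/(12 + n)
(B(-4, 11) - 148)*M(12, -9) = ((-1/4*11 - 1/4*(-4)) - 148)*((-47 - 4*12)/(12 + 12)) = ((-11/4 + 1) - 148)*((-47 - 48)/24) = (-7/4 - 148)*((1/24)*(-95)) = -599/4*(-95/24) = 56905/96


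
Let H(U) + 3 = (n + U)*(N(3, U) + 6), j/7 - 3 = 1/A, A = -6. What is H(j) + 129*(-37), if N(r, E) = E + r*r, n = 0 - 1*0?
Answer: -147065/36 ≈ -4085.1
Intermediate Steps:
n = 0 (n = 0 + 0 = 0)
N(r, E) = E + r**2
j = 119/6 (j = 21 + 7/(-6) = 21 + 7*(-1/6) = 21 - 7/6 = 119/6 ≈ 19.833)
H(U) = -3 + U*(15 + U) (H(U) = -3 + (0 + U)*((U + 3**2) + 6) = -3 + U*((U + 9) + 6) = -3 + U*((9 + U) + 6) = -3 + U*(15 + U))
H(j) + 129*(-37) = (-3 + (119/6)**2 + 15*(119/6)) + 129*(-37) = (-3 + 14161/36 + 595/2) - 4773 = 24763/36 - 4773 = -147065/36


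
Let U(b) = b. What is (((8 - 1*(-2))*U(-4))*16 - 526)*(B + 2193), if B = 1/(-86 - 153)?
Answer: -611130916/239 ≈ -2.5570e+6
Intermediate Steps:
B = -1/239 (B = 1/(-239) = -1/239 ≈ -0.0041841)
(((8 - 1*(-2))*U(-4))*16 - 526)*(B + 2193) = (((8 - 1*(-2))*(-4))*16 - 526)*(-1/239 + 2193) = (((8 + 2)*(-4))*16 - 526)*(524126/239) = ((10*(-4))*16 - 526)*(524126/239) = (-40*16 - 526)*(524126/239) = (-640 - 526)*(524126/239) = -1166*524126/239 = -611130916/239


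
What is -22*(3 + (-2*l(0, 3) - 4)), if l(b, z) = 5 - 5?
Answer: 22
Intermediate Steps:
l(b, z) = 0
-22*(3 + (-2*l(0, 3) - 4)) = -22*(3 + (-2*0 - 4)) = -22*(3 + (0 - 4)) = -22*(3 - 4) = -22*(-1) = 22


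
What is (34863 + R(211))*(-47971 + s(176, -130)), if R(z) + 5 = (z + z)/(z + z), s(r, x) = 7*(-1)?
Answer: -1672465102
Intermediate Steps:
s(r, x) = -7
R(z) = -4 (R(z) = -5 + (z + z)/(z + z) = -5 + (2*z)/((2*z)) = -5 + (2*z)*(1/(2*z)) = -5 + 1 = -4)
(34863 + R(211))*(-47971 + s(176, -130)) = (34863 - 4)*(-47971 - 7) = 34859*(-47978) = -1672465102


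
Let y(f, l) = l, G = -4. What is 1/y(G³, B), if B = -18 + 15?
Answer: -⅓ ≈ -0.33333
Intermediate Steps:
B = -3
1/y(G³, B) = 1/(-3) = -⅓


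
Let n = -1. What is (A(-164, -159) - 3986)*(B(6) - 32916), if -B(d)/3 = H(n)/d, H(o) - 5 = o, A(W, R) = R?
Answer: 136445110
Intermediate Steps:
H(o) = 5 + o
B(d) = -12/d (B(d) = -3*(5 - 1)/d = -12/d)
(A(-164, -159) - 3986)*(B(6) - 32916) = (-159 - 3986)*(-12/6 - 32916) = -4145*(-12*⅙ - 32916) = -4145*(-2 - 32916) = -4145*(-32918) = 136445110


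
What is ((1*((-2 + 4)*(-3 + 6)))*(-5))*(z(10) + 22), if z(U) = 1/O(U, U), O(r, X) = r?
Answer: -663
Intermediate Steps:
z(U) = 1/U
((1*((-2 + 4)*(-3 + 6)))*(-5))*(z(10) + 22) = ((1*((-2 + 4)*(-3 + 6)))*(-5))*(1/10 + 22) = ((1*(2*3))*(-5))*(1/10 + 22) = ((1*6)*(-5))*(221/10) = (6*(-5))*(221/10) = -30*221/10 = -663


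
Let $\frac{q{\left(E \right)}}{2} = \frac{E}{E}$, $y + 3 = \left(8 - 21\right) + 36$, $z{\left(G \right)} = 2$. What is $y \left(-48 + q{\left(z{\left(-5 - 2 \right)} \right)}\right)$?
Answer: $-920$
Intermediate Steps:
$y = 20$ ($y = -3 + \left(\left(8 - 21\right) + 36\right) = -3 + \left(-13 + 36\right) = -3 + 23 = 20$)
$q{\left(E \right)} = 2$ ($q{\left(E \right)} = 2 \frac{E}{E} = 2 \cdot 1 = 2$)
$y \left(-48 + q{\left(z{\left(-5 - 2 \right)} \right)}\right) = 20 \left(-48 + 2\right) = 20 \left(-46\right) = -920$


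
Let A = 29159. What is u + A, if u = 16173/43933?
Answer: 1281058520/43933 ≈ 29159.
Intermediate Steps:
u = 16173/43933 (u = 16173*(1/43933) = 16173/43933 ≈ 0.36813)
u + A = 16173/43933 + 29159 = 1281058520/43933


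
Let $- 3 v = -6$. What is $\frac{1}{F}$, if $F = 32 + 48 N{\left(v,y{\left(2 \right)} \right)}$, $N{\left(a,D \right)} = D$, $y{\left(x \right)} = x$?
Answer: $\frac{1}{128} \approx 0.0078125$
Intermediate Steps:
$v = 2$ ($v = \left(- \frac{1}{3}\right) \left(-6\right) = 2$)
$F = 128$ ($F = 32 + 48 \cdot 2 = 32 + 96 = 128$)
$\frac{1}{F} = \frac{1}{128}$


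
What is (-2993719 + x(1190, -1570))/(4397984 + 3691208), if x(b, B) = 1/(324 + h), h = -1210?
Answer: -2652435035/7167024112 ≈ -0.37009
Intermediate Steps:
x(b, B) = -1/886 (x(b, B) = 1/(324 - 1210) = 1/(-886) = -1/886)
(-2993719 + x(1190, -1570))/(4397984 + 3691208) = (-2993719 - 1/886)/(4397984 + 3691208) = -2652435035/886/8089192 = -2652435035/886*1/8089192 = -2652435035/7167024112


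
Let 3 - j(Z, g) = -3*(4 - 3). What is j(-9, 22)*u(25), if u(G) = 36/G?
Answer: 216/25 ≈ 8.6400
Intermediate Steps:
j(Z, g) = 6 (j(Z, g) = 3 - (-3)*(4 - 3) = 3 - (-3) = 3 - 1*(-3) = 3 + 3 = 6)
j(-9, 22)*u(25) = 6*(36/25) = 216/25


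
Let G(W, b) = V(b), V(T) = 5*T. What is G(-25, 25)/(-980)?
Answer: -25/196 ≈ -0.12755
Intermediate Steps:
G(W, b) = 5*b
G(-25, 25)/(-980) = (5*25)/(-980) = 125*(-1/980) = -25/196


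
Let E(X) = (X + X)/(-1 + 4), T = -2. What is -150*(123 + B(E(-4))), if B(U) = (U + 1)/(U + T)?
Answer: -129525/7 ≈ -18504.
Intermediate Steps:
E(X) = 2*X/3 (E(X) = (2*X)/3 = (2*X)*(⅓) = 2*X/3)
B(U) = (1 + U)/(-2 + U) (B(U) = (U + 1)/(U - 2) = (1 + U)/(-2 + U))
-150*(123 + B(E(-4))) = -150*(123 + (1 + (⅔)*(-4))/(-2 + (⅔)*(-4))) = -150*(123 + (1 - 8/3)/(-2 - 8/3)) = -150*(123 - 5/3/(-14/3)) = -150*(123 - 3/14*(-5/3)) = -150*(123 + 5/14) = -150*1727/14 = -129525/7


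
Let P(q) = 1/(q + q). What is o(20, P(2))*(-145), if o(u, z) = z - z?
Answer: 0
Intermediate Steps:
P(q) = 1/(2*q)
o(u, z) = 0
o(20, P(2))*(-145) = 0*(-145) = 0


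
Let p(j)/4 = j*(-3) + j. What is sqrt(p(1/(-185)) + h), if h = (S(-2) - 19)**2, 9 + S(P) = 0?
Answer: 2*sqrt(6708470)/185 ≈ 28.001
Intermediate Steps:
S(P) = -9 (S(P) = -9 + 0 = -9)
p(j) = -8*j (p(j) = 4*(j*(-3) + j) = 4*(-3*j + j) = 4*(-2*j) = -8*j)
h = 784 (h = (-9 - 19)**2 = (-28)**2 = 784)
sqrt(p(1/(-185)) + h) = sqrt(-8/(-185) + 784) = sqrt(-8*(-1/185) + 784) = sqrt(8/185 + 784) = sqrt(145048/185) = 2*sqrt(6708470)/185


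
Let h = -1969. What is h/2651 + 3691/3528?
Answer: 258019/850248 ≈ 0.30346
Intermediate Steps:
h/2651 + 3691/3528 = -1969/2651 + 3691/3528 = -1969*1/2651 + 3691*(1/3528) = -179/241 + 3691/3528 = 258019/850248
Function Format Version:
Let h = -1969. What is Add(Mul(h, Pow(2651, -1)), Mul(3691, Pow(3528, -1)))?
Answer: Rational(258019, 850248) ≈ 0.30346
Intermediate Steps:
Add(Mul(h, Pow(2651, -1)), Mul(3691, Pow(3528, -1))) = Add(Mul(-1969, Pow(2651, -1)), Mul(3691, Pow(3528, -1))) = Add(Mul(-1969, Rational(1, 2651)), Mul(3691, Rational(1, 3528))) = Add(Rational(-179, 241), Rational(3691, 3528)) = Rational(258019, 850248)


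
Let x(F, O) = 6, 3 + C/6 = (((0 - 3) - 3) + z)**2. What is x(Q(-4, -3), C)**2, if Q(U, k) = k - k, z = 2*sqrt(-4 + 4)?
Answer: 36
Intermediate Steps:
z = 0 (z = 2*sqrt(0) = 2*0 = 0)
Q(U, k) = 0
C = 198 (C = -18 + 6*(((0 - 3) - 3) + 0)**2 = -18 + 6*((-3 - 3) + 0)**2 = -18 + 6*(-6 + 0)**2 = -18 + 6*(-6)**2 = -18 + 6*36 = -18 + 216 = 198)
x(Q(-4, -3), C)**2 = 6**2 = 36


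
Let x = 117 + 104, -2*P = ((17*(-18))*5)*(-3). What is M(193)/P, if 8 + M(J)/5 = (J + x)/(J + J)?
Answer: 1337/88587 ≈ 0.015093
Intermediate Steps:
P = -2295 (P = -(17*(-18))*5*(-3)/2 = -(-306*5)*(-3)/2 = -(-765)*(-3) = -½*4590 = -2295)
x = 221
M(J) = -40 + 5*(221 + J)/(2*J) (M(J) = -40 + 5*((J + 221)/(J + J)) = -40 + 5*((221 + J)/((2*J))) = -40 + 5*((221 + J)*(1/(2*J))) = -40 + 5*((221 + J)/(2*J)) = -40 + 5*(221 + J)/(2*J))
M(193)/P = ((5/2)*(221 - 15*193)/193)/(-2295) = ((5/2)*(1/193)*(221 - 2895))*(-1/2295) = ((5/2)*(1/193)*(-2674))*(-1/2295) = -6685/193*(-1/2295) = 1337/88587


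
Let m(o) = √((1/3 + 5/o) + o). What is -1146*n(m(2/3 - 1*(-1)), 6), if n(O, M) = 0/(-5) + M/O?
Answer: -6876*√5/5 ≈ -3075.0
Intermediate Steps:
m(o) = √(⅓ + o + 5/o) (m(o) = √((1*(⅓) + 5/o) + o) = √((⅓ + 5/o) + o) = √(⅓ + o + 5/o))
n(O, M) = M/O (n(O, M) = 0*(-⅕) + M/O = 0 + M/O = M/O)
-1146*n(m(2/3 - 1*(-1)), 6) = -6876/(√(3 + 9*(2/3 - 1*(-1)) + 45/(2/3 - 1*(-1)))/3) = -6876/(√(3 + 9*(2*(⅓) + 1) + 45/(2*(⅓) + 1))/3) = -6876/(√(3 + 9*(⅔ + 1) + 45/(⅔ + 1))/3) = -6876/(√(3 + 9*(5/3) + 45/(5/3))/3) = -6876/(√(3 + 15 + 45*(⅗))/3) = -6876/(√(3 + 15 + 27)/3) = -6876/(√45/3) = -6876/((3*√5)/3) = -6876/(√5) = -6876*√5/5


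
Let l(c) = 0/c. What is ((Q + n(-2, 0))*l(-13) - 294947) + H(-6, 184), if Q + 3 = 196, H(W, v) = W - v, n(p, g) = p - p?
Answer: -295137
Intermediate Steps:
n(p, g) = 0
Q = 193 (Q = -3 + 196 = 193)
l(c) = 0
((Q + n(-2, 0))*l(-13) - 294947) + H(-6, 184) = ((193 + 0)*0 - 294947) + (-6 - 1*184) = (193*0 - 294947) + (-6 - 184) = (0 - 294947) - 190 = -294947 - 190 = -295137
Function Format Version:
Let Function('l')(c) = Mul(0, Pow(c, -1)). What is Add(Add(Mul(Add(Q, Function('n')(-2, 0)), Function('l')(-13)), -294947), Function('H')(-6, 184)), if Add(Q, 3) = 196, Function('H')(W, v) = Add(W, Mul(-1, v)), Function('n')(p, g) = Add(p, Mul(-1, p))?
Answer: -295137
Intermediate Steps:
Function('n')(p, g) = 0
Q = 193 (Q = Add(-3, 196) = 193)
Function('l')(c) = 0
Add(Add(Mul(Add(Q, Function('n')(-2, 0)), Function('l')(-13)), -294947), Function('H')(-6, 184)) = Add(Add(Mul(Add(193, 0), 0), -294947), Add(-6, Mul(-1, 184))) = Add(Add(Mul(193, 0), -294947), Add(-6, -184)) = Add(Add(0, -294947), -190) = Add(-294947, -190) = -295137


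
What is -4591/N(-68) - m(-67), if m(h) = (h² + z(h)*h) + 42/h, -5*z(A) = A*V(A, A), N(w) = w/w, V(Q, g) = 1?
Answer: -2740827/335 ≈ -8181.6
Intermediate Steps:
N(w) = 1
z(A) = -A/5
m(h) = 42/h + 4*h²/5 (m(h) = (h² + (-h/5)*h) + 42/h = (h² - h²/5) + 42/h = 4*h²/5 + 42/h = 42/h + 4*h²/5)
-4591/N(-68) - m(-67) = -4591/1 - 2*(105 + 2*(-67)³)/(5*(-67)) = -4591*1 - 2*(-1)*(105 + 2*(-300763))/(5*67) = -4591 - 2*(-1)*(105 - 601526)/(5*67) = -4591 - 2*(-1)*(-601421)/(5*67) = -4591 - 1*1202842/335 = -4591 - 1202842/335 = -2740827/335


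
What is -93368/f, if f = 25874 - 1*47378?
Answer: 11671/2688 ≈ 4.3419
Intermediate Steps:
f = -21504 (f = 25874 - 47378 = -21504)
-93368/f = -93368/(-21504) = -93368*(-1/21504) = 11671/2688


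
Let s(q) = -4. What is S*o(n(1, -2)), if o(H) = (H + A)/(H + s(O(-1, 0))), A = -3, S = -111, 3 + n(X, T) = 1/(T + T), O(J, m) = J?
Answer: -2775/29 ≈ -95.690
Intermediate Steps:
n(X, T) = -3 + 1/(2*T) (n(X, T) = -3 + 1/(T + T) = -3 + 1/(2*T))
o(H) = (-3 + H)/(-4 + H) (o(H) = (H - 3)/(H - 4) = (-3 + H)/(-4 + H))
S*o(n(1, -2)) = -111*(-3 + (-3 + (1/2)/(-2)))/(-4 + (-3 + (1/2)/(-2))) = -111*(-3 + (-3 + (1/2)*(-1/2)))/(-4 + (-3 + (1/2)*(-1/2))) = -111*(-3 + (-3 - 1/4))/(-4 + (-3 - 1/4)) = -111*(-3 - 13/4)/(-4 - 13/4) = -111*(-25)/((-29/4)*4) = -(-444)*(-25)/(29*4) = -111*25/29 = -2775/29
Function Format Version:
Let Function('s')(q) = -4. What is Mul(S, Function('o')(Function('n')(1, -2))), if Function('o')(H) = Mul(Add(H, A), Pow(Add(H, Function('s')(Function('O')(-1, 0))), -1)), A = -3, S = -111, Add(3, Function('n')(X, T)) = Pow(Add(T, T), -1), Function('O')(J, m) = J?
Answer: Rational(-2775, 29) ≈ -95.690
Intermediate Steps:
Function('n')(X, T) = Add(-3, Mul(Rational(1, 2), Pow(T, -1))) (Function('n')(X, T) = Add(-3, Pow(Add(T, T), -1)) = Add(-3, Pow(Mul(2, T), -1)) = Add(-3, Mul(Rational(1, 2), Pow(T, -1))))
Function('o')(H) = Mul(Pow(Add(-4, H), -1), Add(-3, H)) (Function('o')(H) = Mul(Add(H, -3), Pow(Add(H, -4), -1)) = Mul(Add(-3, H), Pow(Add(-4, H), -1)) = Mul(Pow(Add(-4, H), -1), Add(-3, H)))
Mul(S, Function('o')(Function('n')(1, -2))) = Mul(-111, Mul(Pow(Add(-4, Add(-3, Mul(Rational(1, 2), Pow(-2, -1)))), -1), Add(-3, Add(-3, Mul(Rational(1, 2), Pow(-2, -1)))))) = Mul(-111, Mul(Pow(Add(-4, Add(-3, Mul(Rational(1, 2), Rational(-1, 2)))), -1), Add(-3, Add(-3, Mul(Rational(1, 2), Rational(-1, 2)))))) = Mul(-111, Mul(Pow(Add(-4, Add(-3, Rational(-1, 4))), -1), Add(-3, Add(-3, Rational(-1, 4))))) = Mul(-111, Mul(Pow(Add(-4, Rational(-13, 4)), -1), Add(-3, Rational(-13, 4)))) = Mul(-111, Mul(Pow(Rational(-29, 4), -1), Rational(-25, 4))) = Mul(-111, Mul(Rational(-4, 29), Rational(-25, 4))) = Mul(-111, Rational(25, 29)) = Rational(-2775, 29)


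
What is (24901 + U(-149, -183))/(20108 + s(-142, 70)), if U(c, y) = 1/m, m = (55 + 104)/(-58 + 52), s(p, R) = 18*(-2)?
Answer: 1319751/1063816 ≈ 1.2406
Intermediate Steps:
s(p, R) = -36
m = -53/2 (m = 159/(-6) = 159*(-⅙) = -53/2 ≈ -26.500)
U(c, y) = -2/53 (U(c, y) = 1/(-53/2) = -2/53)
(24901 + U(-149, -183))/(20108 + s(-142, 70)) = (24901 - 2/53)/(20108 - 36) = (1319751/53)/20072 = (1319751/53)*(1/20072) = 1319751/1063816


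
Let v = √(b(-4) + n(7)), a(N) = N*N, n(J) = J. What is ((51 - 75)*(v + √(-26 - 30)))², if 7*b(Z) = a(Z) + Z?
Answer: -190656/7 + 2304*I*√122 ≈ -27237.0 + 25449.0*I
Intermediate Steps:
a(N) = N²
b(Z) = Z/7 + Z²/7 (b(Z) = (Z² + Z)/7 = (Z + Z²)/7 = Z/7 + Z²/7)
v = √427/7 (v = √((⅐)*(-4)*(1 - 4) + 7) = √((⅐)*(-4)*(-3) + 7) = √(12/7 + 7) = √(61/7) = √427/7 ≈ 2.9520)
((51 - 75)*(v + √(-26 - 30)))² = ((51 - 75)*(√427/7 + √(-26 - 30)))² = (-24*(√427/7 + √(-56)))² = (-24*(√427/7 + 2*I*√14))² = (-24*√427/7 - 48*I*√14)²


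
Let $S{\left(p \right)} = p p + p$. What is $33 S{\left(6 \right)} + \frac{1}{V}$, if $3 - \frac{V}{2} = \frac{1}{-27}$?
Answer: $\frac{227331}{164} \approx 1386.2$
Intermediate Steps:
$S{\left(p \right)} = p + p^{2}$ ($S{\left(p \right)} = p^{2} + p = p + p^{2}$)
$V = \frac{164}{27}$ ($V = 6 - \frac{2}{-27} = 6 - - \frac{2}{27} = 6 + \frac{2}{27} = \frac{164}{27} \approx 6.0741$)
$33 S{\left(6 \right)} + \frac{1}{V} = 33 \cdot 6 \left(1 + 6\right) + \frac{1}{\frac{164}{27}} = 33 \cdot 6 \cdot 7 + \frac{27}{164} = 33 \cdot 42 + \frac{27}{164} = 1386 + \frac{27}{164} = \frac{227331}{164}$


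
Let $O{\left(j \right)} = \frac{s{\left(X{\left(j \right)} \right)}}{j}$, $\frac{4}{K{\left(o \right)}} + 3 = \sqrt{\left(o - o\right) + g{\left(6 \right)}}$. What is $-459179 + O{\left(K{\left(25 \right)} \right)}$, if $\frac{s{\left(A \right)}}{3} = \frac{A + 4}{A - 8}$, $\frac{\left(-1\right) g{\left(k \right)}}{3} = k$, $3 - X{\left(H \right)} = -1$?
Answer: $\frac{- 459179 \sqrt{2} + \frac{918331 i}{2}}{\sqrt{2} - i} \approx -4.5917 \cdot 10^{5} - 6.364 i$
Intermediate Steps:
$X{\left(H \right)} = 4$ ($X{\left(H \right)} = 3 - -1 = 3 + 1 = 4$)
$g{\left(k \right)} = - 3 k$
$s{\left(A \right)} = \frac{3 \left(4 + A\right)}{-8 + A}$ ($s{\left(A \right)} = 3 \frac{A + 4}{A - 8} = 3 \frac{4 + A}{-8 + A} = \frac{3 \left(4 + A\right)}{-8 + A}$)
$K{\left(o \right)} = \frac{4}{-3 + 3 i \sqrt{2}}$ ($K{\left(o \right)} = \frac{4}{-3 + \sqrt{\left(o - o\right) - 18}} = \frac{4}{-3 + \sqrt{0 - 18}} = \frac{4}{-3 + \sqrt{-18}} = \frac{4}{-3 + 3 i \sqrt{2}}$)
$O{\left(j \right)} = - \frac{6}{j}$ ($O{\left(j \right)} = \frac{3 \frac{1}{-8 + 4} \left(4 + 4\right)}{j} = \frac{3 \frac{1}{-4} \cdot 8}{j} = \frac{3 \left(- \frac{1}{4}\right) 8}{j} = - \frac{6}{j}$)
$-459179 + O{\left(K{\left(25 \right)} \right)} = -459179 - \frac{6}{- \frac{4}{9} - \frac{4 i \sqrt{2}}{9}}$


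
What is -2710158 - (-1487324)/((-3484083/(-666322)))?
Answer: -8451378712786/3484083 ≈ -2.4257e+6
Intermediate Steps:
-2710158 - (-1487324)/((-3484083/(-666322))) = -2710158 - (-1487324)/((-3484083*(-1/666322))) = -2710158 - (-1487324)/3484083/666322 = -2710158 - (-1487324)*666322/3484083 = -2710158 - 1*(-991036702328/3484083) = -2710158 + 991036702328/3484083 = -8451378712786/3484083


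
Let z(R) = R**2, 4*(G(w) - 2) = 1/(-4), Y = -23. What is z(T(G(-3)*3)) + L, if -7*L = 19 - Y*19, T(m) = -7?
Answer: -113/7 ≈ -16.143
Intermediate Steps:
G(w) = 31/16 (G(w) = 2 + (1/4)/(-4) = 2 + (1/4)*(-1/4) = 2 - 1/16 = 31/16)
L = -456/7 (L = -(19 - 1*(-23)*19)/7 = -(19 + 23*19)/7 = -(19 + 437)/7 = -1/7*456 = -456/7 ≈ -65.143)
z(T(G(-3)*3)) + L = (-7)**2 - 456/7 = 49 - 456/7 = -113/7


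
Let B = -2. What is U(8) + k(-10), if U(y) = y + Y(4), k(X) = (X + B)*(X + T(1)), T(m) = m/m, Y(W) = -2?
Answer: 114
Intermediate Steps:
T(m) = 1
k(X) = (1 + X)*(-2 + X) (k(X) = (X - 2)*(X + 1) = (-2 + X)*(1 + X) = (1 + X)*(-2 + X))
U(y) = -2 + y (U(y) = y - 2 = -2 + y)
U(8) + k(-10) = (-2 + 8) + (-2 + (-10)**2 - 1*(-10)) = 6 + (-2 + 100 + 10) = 6 + 108 = 114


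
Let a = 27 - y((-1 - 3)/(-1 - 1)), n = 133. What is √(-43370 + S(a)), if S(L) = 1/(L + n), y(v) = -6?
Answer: I*√1195103554/166 ≈ 208.25*I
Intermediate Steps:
a = 33 (a = 27 - 1*(-6) = 27 + 6 = 33)
S(L) = 1/(133 + L) (S(L) = 1/(L + 133) = 1/(133 + L))
√(-43370 + S(a)) = √(-43370 + 1/(133 + 33)) = √(-43370 + 1/166) = √(-7199419/166) = I*√1195103554/166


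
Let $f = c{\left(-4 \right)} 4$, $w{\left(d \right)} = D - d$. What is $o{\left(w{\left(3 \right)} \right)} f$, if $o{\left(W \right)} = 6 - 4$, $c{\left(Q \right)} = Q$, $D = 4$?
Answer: $-32$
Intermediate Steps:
$w{\left(d \right)} = 4 - d$
$o{\left(W \right)} = 2$ ($o{\left(W \right)} = 6 - 4 = 2$)
$f = -16$ ($f = \left(-4\right) 4 = -16$)
$o{\left(w{\left(3 \right)} \right)} f = 2 \left(-16\right) = -32$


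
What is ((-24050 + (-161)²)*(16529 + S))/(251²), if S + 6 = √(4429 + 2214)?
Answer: 30914533/63001 + 1871*√6643/63001 ≈ 493.12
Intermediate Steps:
S = -6 + √6643 (S = -6 + √(4429 + 2214) = -6 + √6643 ≈ 75.505)
((-24050 + (-161)²)*(16529 + S))/(251²) = ((-24050 + (-161)²)*(16529 + (-6 + √6643)))/(251²) = ((-24050 + 25921)*(16523 + √6643))/63001 = (1871*(16523 + √6643))*(1/63001) = (30914533 + 1871*√6643)*(1/63001) = 30914533/63001 + 1871*√6643/63001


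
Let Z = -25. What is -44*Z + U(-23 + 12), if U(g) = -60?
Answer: 1040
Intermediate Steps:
-44*Z + U(-23 + 12) = -44*(-25) - 60 = 1100 - 60 = 1040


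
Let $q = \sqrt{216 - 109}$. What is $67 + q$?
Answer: $67 + \sqrt{107} \approx 77.344$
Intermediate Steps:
$q = \sqrt{107} \approx 10.344$
$67 + q = 67 + \sqrt{107}$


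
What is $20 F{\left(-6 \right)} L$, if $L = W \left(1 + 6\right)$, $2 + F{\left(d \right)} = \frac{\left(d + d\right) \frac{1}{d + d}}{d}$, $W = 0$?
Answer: $0$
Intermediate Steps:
$F{\left(d \right)} = -2 + \frac{1}{d}$ ($F{\left(d \right)} = -2 + \frac{\left(d + d\right) \frac{1}{d + d}}{d} = -2 + \frac{2 d \frac{1}{2 d}}{d} = -2 + 1 \frac{1}{d} = -2 + \frac{1}{d}$)
$L = 0$ ($L = 0 \left(1 + 6\right) = 0 \cdot 7 = 0$)
$20 F{\left(-6 \right)} L = 20 \left(-2 + \frac{1}{-6}\right) 0 = 20 \left(-2 - \frac{1}{6}\right) 0 = 20 \left(- \frac{13}{6}\right) 0 = \left(- \frac{130}{3}\right) 0 = 0$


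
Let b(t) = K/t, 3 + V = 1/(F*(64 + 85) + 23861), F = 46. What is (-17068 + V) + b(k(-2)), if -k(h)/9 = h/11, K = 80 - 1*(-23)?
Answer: -9403243657/552870 ≈ -17008.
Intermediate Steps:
K = 103 (K = 80 + 23 = 103)
V = -92144/30715 (V = -3 + 1/(46*(64 + 85) + 23861) = -3 + 1/(46*149 + 23861) = -3 + 1/(6854 + 23861) = -3 + 1/30715 = -92144/30715 ≈ -3.0000)
k(h) = -9*h/11
b(t) = 103/t
(-17068 + V) + b(k(-2)) = (-17068 - 92144/30715) + 103/((-9/11*(-2))) = -524335764/30715 + 103/(18/11) = -524335764/30715 + 103*(11/18) = -524335764/30715 + 1133/18 = -9403243657/552870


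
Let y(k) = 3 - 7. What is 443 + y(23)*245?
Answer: -537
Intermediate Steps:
y(k) = -4
443 + y(23)*245 = 443 - 4*245 = 443 - 980 = -537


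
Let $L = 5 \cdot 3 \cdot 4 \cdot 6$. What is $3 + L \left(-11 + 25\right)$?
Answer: $5043$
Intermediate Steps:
$L = 360$ ($L = 5 \cdot 12 \cdot 6 = 5 \cdot 72 = 360$)
$3 + L \left(-11 + 25\right) = 3 + 360 \left(-11 + 25\right) = 3 + 360 \cdot 14 = 3 + 5040 = 5043$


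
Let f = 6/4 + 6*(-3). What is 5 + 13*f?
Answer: -419/2 ≈ -209.50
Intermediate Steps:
f = -33/2 (f = 6*(1/4) - 18 = 3/2 - 18 = -33/2 ≈ -16.500)
5 + 13*f = 5 + 13*(-33/2) = 5 - 429/2 = -419/2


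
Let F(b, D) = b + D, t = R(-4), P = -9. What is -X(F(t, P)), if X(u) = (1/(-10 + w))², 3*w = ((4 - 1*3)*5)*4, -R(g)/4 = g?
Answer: -9/100 ≈ -0.090000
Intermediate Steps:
R(g) = -4*g
t = 16 (t = -4*(-4) = 16)
w = 20/3 (w = (((4 - 1*3)*5)*4)/3 = (((4 - 3)*5)*4)/3 = ((1*5)*4)/3 = (5*4)/3 = (⅓)*20 = 20/3 ≈ 6.6667)
F(b, D) = D + b
X(u) = 9/100 (X(u) = (1/(-10 + 20/3))² = (1/(-10/3))² = (-3/10)² = 9/100)
-X(F(t, P)) = -1*9/100 = -9/100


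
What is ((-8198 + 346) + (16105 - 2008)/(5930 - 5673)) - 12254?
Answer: -5153145/257 ≈ -20051.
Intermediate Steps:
((-8198 + 346) + (16105 - 2008)/(5930 - 5673)) - 12254 = (-7852 + 14097/257) - 12254 = -2003867/257 - 12254 = -5153145/257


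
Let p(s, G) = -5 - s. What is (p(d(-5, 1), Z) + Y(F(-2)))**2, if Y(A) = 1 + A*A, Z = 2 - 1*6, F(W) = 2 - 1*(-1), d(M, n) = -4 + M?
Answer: 196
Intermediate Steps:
F(W) = 3 (F(W) = 2 + 1 = 3)
Z = -4 (Z = 2 - 6 = -4)
Y(A) = 1 + A**2
(p(d(-5, 1), Z) + Y(F(-2)))**2 = ((-5 - (-4 - 5)) + (1 + 3**2))**2 = ((-5 - 1*(-9)) + (1 + 9))**2 = ((-5 + 9) + 10)**2 = (4 + 10)**2 = 14**2 = 196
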